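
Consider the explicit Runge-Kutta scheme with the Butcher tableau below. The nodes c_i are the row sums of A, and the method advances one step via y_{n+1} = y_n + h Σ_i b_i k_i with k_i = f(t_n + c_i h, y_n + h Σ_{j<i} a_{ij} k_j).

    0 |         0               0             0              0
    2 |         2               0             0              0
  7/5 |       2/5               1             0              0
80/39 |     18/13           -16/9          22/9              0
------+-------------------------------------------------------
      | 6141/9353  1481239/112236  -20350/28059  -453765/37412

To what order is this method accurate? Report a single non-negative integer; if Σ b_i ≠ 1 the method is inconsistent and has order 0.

b = (6141/9353, 1481239/112236, -20350/28059, -453765/37412)
c = (0, 2, 7/5, 80/39)
Ac = (0, 0, 2, -2/15)
Σ b_i: 6141/9353·1 + 1481239/112236·1 + (-20350/28059)·1 + (-453765/37412)·1 = 1 ✓
b·c: 1481239/112236·2 + (-20350/28059)·7/5 + (-453765/37412)·80/39 = 1/2 ✓
b·c²: 1481239/112236·4 + (-20350/28059)·49/25 + (-453765/37412)·6400/1521 = 1/3 ✓
b·Ac: (-20350/28059)·2 + (-453765/37412)·(-2/15) = 1/6 ✓
b·c³: 1481239/112236·8 + (-20350/28059)·343/125 + (-453765/37412)·512000/59319 = -6005668/5471505 ≠ 1/4 ⇒ order 3.
b·(c∘Ac): (-20350/28059)·14/5 + (-453765/37412)·(-32/117) = 36100/28059 ≠ 1/8
b·Ac²: (-20350/28059)·4 + (-453765/37412)·(-58/25) = 7081511/280590 ≠ 1/12
b·A²c: (-453765/37412)·44/9 = -1663805/28059 ≠ 1/24

3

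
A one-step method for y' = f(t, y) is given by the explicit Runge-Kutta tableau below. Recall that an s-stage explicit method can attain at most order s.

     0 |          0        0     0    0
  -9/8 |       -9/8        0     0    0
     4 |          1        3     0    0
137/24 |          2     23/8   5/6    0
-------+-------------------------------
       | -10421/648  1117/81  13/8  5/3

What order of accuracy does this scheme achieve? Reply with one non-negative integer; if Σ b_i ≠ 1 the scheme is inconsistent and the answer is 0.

b = (-10421/648, 1117/81, 13/8, 5/3)
c = (0, -9/8, 4, 137/24)
Ac = (0, 0, -27/8, 19/192)
Σ b_i: (-10421/648)·1 + 1117/81·1 + 13/8·1 + 5/3·1 = 1 ✓
b·c: 1117/81·(-9/8) + 13/8·4 + 5/3·137/24 = 1/2 ✓
b·c²: 1117/81·81/64 + 13/8·16 + 5/3·18769/576 = 42233/432 ≠ 1/3 ⇒ order 2.
b·Ac: 13/8·(-27/8) + 5/3·19/192 = -383/72 ≠ 1/6

2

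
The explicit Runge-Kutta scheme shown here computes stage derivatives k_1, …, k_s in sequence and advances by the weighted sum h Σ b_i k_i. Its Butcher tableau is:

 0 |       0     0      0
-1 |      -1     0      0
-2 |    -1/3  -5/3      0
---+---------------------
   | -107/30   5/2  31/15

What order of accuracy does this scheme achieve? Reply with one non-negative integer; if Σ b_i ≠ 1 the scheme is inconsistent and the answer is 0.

b = (-107/30, 5/2, 31/15)
c = (0, -1, -2)
Ac = (0, 0, 5/3)
Σ b_i: (-107/30)·1 + 5/2·1 + 31/15·1 = 1 ✓
b·c: 5/2·(-1) + 31/15·(-2) = -199/30 ≠ 1/2 ⇒ order 1.

1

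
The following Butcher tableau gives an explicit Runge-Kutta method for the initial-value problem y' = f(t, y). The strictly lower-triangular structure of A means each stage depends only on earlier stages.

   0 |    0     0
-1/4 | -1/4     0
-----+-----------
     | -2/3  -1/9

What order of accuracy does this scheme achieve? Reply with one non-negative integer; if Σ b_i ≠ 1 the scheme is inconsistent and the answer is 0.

0

b = (-2/3, -1/9)
c = (0, -1/4)
Σ b_i: (-2/3)·1 + (-1/9)·1 = -7/9 ≠ 1 ⇒ order 0.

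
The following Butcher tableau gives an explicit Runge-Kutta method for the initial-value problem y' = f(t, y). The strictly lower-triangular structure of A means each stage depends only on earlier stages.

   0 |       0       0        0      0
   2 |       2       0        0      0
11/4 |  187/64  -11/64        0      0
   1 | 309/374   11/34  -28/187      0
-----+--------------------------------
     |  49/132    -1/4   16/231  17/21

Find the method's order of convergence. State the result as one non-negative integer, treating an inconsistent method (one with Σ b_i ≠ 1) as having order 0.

4

b = (49/132, -1/4, 16/231, 17/21)
c = (0, 2, 11/4, 1)
Ac = (0, 0, -11/32, 4/17)
Σ b_i: 49/132·1 + (-1/4)·1 + 16/231·1 + 17/21·1 = 1 ✓
b·c: (-1/4)·2 + 16/231·11/4 + 17/21·1 = 1/2 ✓
b·c²: (-1/4)·4 + 16/231·121/16 + 17/21·1 = 1/3 ✓
b·Ac: 16/231·(-11/32) + 17/21·4/17 = 1/6 ✓
b·c³: (-1/4)·8 + 16/231·1331/64 + 17/21·1 = 1/4 ✓
b·(c∘Ac): 16/231·(-121/128) + 17/21·4/17 = 1/8 ✓
b·Ac²: 16/231·(-11/16) + 17/21·11/68 = 1/12 ✓
b·A²c: 17/21·7/136 = 1/24 ✓; 4 stages ⇒ order 4.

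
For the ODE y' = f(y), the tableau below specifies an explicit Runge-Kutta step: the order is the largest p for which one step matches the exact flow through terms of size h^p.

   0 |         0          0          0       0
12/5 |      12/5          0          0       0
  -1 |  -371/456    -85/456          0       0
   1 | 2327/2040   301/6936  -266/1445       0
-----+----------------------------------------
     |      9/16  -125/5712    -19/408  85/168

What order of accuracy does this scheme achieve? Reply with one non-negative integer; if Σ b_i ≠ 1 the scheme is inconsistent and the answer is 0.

4

b = (9/16, -125/5712, -19/408, 85/168)
c = (0, 12/5, -1, 1)
Ac = (0, 0, -17/38, 49/170)
Σ b_i: 9/16·1 + (-125/5712)·1 + (-19/408)·1 + 85/168·1 = 1 ✓
b·c: (-125/5712)·12/5 + (-19/408)·(-1) + 85/168·1 = 1/2 ✓
b·c²: (-125/5712)·144/25 + (-19/408)·1 + 85/168·1 = 1/3 ✓
b·Ac: (-19/408)·(-17/38) + 85/168·49/170 = 1/6 ✓
b·c³: (-125/5712)·1728/125 + (-19/408)·(-1) + 85/168·1 = 1/4 ✓
b·(c∘Ac): (-19/408)·17/38 + 85/168·49/170 = 1/8 ✓
b·Ac²: (-19/408)·(-102/95) + 85/168·28/425 = 1/12 ✓
b·A²c: 85/168·7/85 = 1/24 ✓; 4 stages ⇒ order 4.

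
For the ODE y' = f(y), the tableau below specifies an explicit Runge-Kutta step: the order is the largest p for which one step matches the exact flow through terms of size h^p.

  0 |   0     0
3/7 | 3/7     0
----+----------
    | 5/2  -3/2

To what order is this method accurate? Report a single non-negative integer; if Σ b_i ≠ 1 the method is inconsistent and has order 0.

b = (5/2, -3/2)
c = (0, 3/7)
Σ b_i: 5/2·1 + (-3/2)·1 = 1 ✓
b·c: (-3/2)·3/7 = -9/14 ≠ 1/2 ⇒ order 1.

1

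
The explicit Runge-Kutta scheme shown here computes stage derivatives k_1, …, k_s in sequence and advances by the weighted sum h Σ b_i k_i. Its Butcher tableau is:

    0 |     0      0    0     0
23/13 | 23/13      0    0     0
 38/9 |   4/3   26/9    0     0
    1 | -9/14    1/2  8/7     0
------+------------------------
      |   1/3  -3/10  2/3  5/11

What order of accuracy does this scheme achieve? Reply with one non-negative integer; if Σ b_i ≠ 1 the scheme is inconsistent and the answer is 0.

0

b = (1/3, -3/10, 2/3, 5/11)
c = (0, 23/13, 38/9, 1)
Ac = (0, 0, 46/9, 9353/1638)
Σ b_i: 1/3·1 + (-3/10)·1 + 2/3·1 + 5/11·1 = 127/110 ≠ 1 ⇒ order 0.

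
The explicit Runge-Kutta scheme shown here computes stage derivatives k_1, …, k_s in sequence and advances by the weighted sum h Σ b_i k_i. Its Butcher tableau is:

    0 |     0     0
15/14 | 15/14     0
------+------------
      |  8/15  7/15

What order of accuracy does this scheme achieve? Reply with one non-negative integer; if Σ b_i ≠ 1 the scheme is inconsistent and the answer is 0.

2

b = (8/15, 7/15)
c = (0, 15/14)
Σ b_i: 8/15·1 + 7/15·1 = 1 ✓
b·c: 7/15·15/14 = 1/2 ✓; 2 stages ⇒ order 2.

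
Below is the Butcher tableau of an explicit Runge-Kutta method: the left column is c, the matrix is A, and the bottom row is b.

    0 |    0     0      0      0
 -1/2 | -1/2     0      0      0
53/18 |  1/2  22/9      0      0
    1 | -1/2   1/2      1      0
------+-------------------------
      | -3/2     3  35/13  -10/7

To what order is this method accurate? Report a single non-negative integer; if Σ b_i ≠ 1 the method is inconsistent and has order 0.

b = (-3/2, 3, 35/13, -10/7)
c = (0, -1/2, 53/18, 1)
Ac = (0, 0, -11/9, 97/36)
Σ b_i: (-3/2)·1 + 3·1 + 35/13·1 + (-10/7)·1 = 503/182 ≠ 1 ⇒ order 0.

0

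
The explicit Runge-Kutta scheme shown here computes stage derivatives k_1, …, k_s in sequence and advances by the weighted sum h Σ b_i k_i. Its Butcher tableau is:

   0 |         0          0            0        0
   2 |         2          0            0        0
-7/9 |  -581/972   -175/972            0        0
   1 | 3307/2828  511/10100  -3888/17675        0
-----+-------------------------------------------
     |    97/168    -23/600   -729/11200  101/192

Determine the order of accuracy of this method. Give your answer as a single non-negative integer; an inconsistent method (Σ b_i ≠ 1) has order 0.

4

b = (97/168, -23/600, -729/11200, 101/192)
c = (0, 2, -7/9, 1)
Ac = (0, 0, -175/486, 55/202)
Σ b_i: 97/168·1 + (-23/600)·1 + (-729/11200)·1 + 101/192·1 = 1 ✓
b·c: (-23/600)·2 + (-729/11200)·(-7/9) + 101/192·1 = 1/2 ✓
b·c²: (-23/600)·4 + (-729/11200)·49/81 + 101/192·1 = 1/3 ✓
b·Ac: (-729/11200)·(-175/486) + 101/192·55/202 = 1/6 ✓
b·c³: (-23/600)·8 + (-729/11200)·(-343/729) + 101/192·1 = 1/4 ✓
b·(c∘Ac): (-729/11200)·1225/4374 + 101/192·55/202 = 1/8 ✓
b·Ac²: (-729/11200)·(-175/243) + 101/192·7/101 = 1/12 ✓
b·A²c: 101/192·8/101 = 1/24 ✓; 4 stages ⇒ order 4.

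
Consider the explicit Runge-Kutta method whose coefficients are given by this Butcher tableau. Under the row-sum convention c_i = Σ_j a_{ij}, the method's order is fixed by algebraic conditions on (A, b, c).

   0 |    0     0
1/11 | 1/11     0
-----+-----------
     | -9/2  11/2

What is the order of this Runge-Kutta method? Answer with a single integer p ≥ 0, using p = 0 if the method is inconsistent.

b = (-9/2, 11/2)
c = (0, 1/11)
Σ b_i: (-9/2)·1 + 11/2·1 = 1 ✓
b·c: 11/2·1/11 = 1/2 ✓; 2 stages ⇒ order 2.

2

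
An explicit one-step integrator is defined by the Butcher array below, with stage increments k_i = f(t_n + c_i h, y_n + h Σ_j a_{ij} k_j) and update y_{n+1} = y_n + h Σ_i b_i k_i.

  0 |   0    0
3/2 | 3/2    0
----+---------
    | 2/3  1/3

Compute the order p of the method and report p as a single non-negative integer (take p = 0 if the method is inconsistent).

b = (2/3, 1/3)
c = (0, 3/2)
Σ b_i: 2/3·1 + 1/3·1 = 1 ✓
b·c: 1/3·3/2 = 1/2 ✓; 2 stages ⇒ order 2.

2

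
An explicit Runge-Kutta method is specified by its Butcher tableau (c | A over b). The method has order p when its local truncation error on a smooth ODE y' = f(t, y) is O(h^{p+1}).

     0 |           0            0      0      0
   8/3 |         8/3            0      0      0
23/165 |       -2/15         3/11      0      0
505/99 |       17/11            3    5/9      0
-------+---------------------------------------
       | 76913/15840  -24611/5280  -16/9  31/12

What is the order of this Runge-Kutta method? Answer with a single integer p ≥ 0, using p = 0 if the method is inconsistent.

2

b = (76913/15840, -24611/5280, -16/9, 31/12)
c = (0, 8/3, 23/165, 505/99)
Ac = (0, 0, 8/11, 2399/297)
Σ b_i: 76913/15840·1 + (-24611/5280)·1 + (-16/9)·1 + 31/12·1 = 1 ✓
b·c: (-24611/5280)·8/3 + (-16/9)·23/165 + 31/12·505/99 = 1/2 ✓
b·c²: (-24611/5280)·64/9 + (-16/9)·529/27225 + 31/12·255025/9801 = 9098477/267300 ≠ 1/3 ⇒ order 2.
b·Ac: (-16/9)·8/11 + 31/12·2399/297 = 69761/3564 ≠ 1/6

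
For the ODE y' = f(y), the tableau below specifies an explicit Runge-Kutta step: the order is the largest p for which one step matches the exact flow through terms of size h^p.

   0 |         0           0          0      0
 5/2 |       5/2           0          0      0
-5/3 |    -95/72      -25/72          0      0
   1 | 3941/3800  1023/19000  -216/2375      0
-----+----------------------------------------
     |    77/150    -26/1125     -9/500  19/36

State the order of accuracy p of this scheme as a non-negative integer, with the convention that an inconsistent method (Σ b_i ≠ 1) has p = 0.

b = (77/150, -26/1125, -9/500, 19/36)
c = (0, 5/2, -5/3, 1)
Ac = (0, 0, -125/144, 87/304)
Σ b_i: 77/150·1 + (-26/1125)·1 + (-9/500)·1 + 19/36·1 = 1 ✓
b·c: (-26/1125)·5/2 + (-9/500)·(-5/3) + 19/36·1 = 1/2 ✓
b·c²: (-26/1125)·25/4 + (-9/500)·25/9 + 19/36·1 = 1/3 ✓
b·Ac: (-9/500)·(-125/144) + 19/36·87/304 = 1/6 ✓
b·c³: (-26/1125)·125/8 + (-9/500)·(-125/27) + 19/36·1 = 1/4 ✓
b·(c∘Ac): (-9/500)·625/432 + 19/36·87/304 = 1/8 ✓
b·Ac²: (-9/500)·(-625/288) + 19/36·51/608 = 1/12 ✓
b·A²c: 19/36·3/38 = 1/24 ✓; 4 stages ⇒ order 4.

4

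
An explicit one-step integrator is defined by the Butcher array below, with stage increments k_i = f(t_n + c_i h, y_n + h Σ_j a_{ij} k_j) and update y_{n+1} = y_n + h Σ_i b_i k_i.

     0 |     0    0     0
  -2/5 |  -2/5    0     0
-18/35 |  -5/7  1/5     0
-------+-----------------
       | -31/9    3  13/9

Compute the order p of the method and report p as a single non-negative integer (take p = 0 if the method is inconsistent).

1

b = (-31/9, 3, 13/9)
c = (0, -2/5, -18/35)
Ac = (0, 0, -2/25)
Σ b_i: (-31/9)·1 + 3·1 + 13/9·1 = 1 ✓
b·c: 3·(-2/5) + 13/9·(-18/35) = -68/35 ≠ 1/2 ⇒ order 1.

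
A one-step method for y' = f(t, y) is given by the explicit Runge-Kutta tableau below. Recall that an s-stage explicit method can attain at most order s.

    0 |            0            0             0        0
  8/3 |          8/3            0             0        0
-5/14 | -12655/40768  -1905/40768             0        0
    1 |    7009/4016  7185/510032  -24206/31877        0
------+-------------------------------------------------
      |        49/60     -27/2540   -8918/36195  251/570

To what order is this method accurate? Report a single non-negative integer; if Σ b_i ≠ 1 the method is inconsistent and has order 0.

4

b = (49/60, -27/2540, -8918/36195, 251/570)
c = (0, 8/3, -5/14, 1)
Ac = (0, 0, -635/5096, 155/502)
Σ b_i: 49/60·1 + (-27/2540)·1 + (-8918/36195)·1 + 251/570·1 = 1 ✓
b·c: (-27/2540)·8/3 + (-8918/36195)·(-5/14) + 251/570·1 = 1/2 ✓
b·c²: (-27/2540)·64/9 + (-8918/36195)·25/196 + 251/570·1 = 1/3 ✓
b·Ac: (-8918/36195)·(-635/5096) + 251/570·155/502 = 1/6 ✓
b·c³: (-27/2540)·512/27 + (-8918/36195)·(-125/2744) + 251/570·1 = 1/4 ✓
b·(c∘Ac): (-8918/36195)·3175/71344 + 251/570·155/502 = 1/8 ✓
b·Ac²: (-8918/36195)·(-635/1911) + 251/570·5/1506 = 1/12 ✓
b·A²c: 251/570·95/1004 = 1/24 ✓; 4 stages ⇒ order 4.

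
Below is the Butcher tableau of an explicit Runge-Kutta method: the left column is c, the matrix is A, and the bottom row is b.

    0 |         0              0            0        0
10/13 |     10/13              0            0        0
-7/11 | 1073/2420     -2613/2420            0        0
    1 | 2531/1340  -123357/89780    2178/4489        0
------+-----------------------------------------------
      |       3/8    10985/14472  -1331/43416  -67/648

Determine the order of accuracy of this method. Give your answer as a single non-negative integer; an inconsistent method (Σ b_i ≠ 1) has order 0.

b = (3/8, 10985/14472, -1331/43416, -67/648)
c = (0, 10/13, -7/11, 1)
Ac = (0, 0, -201/242, -183/134)
Σ b_i: 3/8·1 + 10985/14472·1 + (-1331/43416)·1 + (-67/648)·1 = 1 ✓
b·c: 10985/14472·10/13 + (-1331/43416)·(-7/11) + (-67/648)·1 = 1/2 ✓
b·c²: 10985/14472·100/169 + (-1331/43416)·49/121 + (-67/648)·1 = 1/3 ✓
b·Ac: (-1331/43416)·(-201/242) + (-67/648)·(-183/134) = 1/6 ✓
b·c³: 10985/14472·1000/2197 + (-1331/43416)·(-343/1331) + (-67/648)·1 = 1/4 ✓
b·(c∘Ac): (-1331/43416)·1407/2662 + (-67/648)·(-183/134) = 1/8 ✓
b·Ac²: (-1331/43416)·(-1005/1573) + (-67/648)·(-537/871) = 1/12 ✓
b·A²c: (-67/648)·(-27/67) = 1/24 ✓; 4 stages ⇒ order 4.

4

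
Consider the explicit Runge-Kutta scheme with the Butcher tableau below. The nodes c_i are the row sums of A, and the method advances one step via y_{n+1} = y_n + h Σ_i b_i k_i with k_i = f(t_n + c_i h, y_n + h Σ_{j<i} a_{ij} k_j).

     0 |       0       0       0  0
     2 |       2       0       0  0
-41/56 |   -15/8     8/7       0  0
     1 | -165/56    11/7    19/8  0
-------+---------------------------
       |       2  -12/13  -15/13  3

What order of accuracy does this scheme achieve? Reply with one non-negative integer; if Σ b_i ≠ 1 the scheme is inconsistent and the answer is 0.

b = (2, -12/13, -15/13, 3)
c = (0, 2, -41/56, 1)
Ac = (0, 0, 16/7, 629/448)
Σ b_i: 2·1 + (-12/13)·1 + (-15/13)·1 + 3·1 = 38/13 ≠ 1 ⇒ order 0.

0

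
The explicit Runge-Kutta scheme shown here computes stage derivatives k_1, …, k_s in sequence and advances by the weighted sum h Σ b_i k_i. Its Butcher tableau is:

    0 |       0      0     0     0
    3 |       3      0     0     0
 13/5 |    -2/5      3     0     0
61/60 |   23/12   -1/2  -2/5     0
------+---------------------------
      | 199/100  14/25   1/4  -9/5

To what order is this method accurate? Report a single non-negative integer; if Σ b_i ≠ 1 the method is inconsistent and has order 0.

2

b = (199/100, 14/25, 1/4, -9/5)
c = (0, 3, 13/5, 61/60)
Ac = (0, 0, 9, -127/50)
Σ b_i: 199/100·1 + 14/25·1 + 1/4·1 + (-9/5)·1 = 1 ✓
b·c: 14/25·3 + 1/4·13/5 + (-9/5)·61/60 = 1/2 ✓
b·c²: 14/25·9 + 1/4·169/25 + (-9/5)·3721/3600 = 9739/2000 ≠ 1/3 ⇒ order 2.
b·Ac: 1/4·9 + (-9/5)·(-127/50) = 3411/500 ≠ 1/6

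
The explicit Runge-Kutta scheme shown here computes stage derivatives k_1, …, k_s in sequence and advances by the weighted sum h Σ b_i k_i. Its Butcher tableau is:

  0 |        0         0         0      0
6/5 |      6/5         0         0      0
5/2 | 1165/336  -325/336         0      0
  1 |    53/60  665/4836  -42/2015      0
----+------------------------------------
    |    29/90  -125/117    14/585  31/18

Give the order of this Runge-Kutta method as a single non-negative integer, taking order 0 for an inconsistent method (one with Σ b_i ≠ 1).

4

b = (29/90, -125/117, 14/585, 31/18)
c = (0, 6/5, 5/2, 1)
Ac = (0, 0, -65/56, 7/62)
Σ b_i: 29/90·1 + (-125/117)·1 + 14/585·1 + 31/18·1 = 1 ✓
b·c: (-125/117)·6/5 + 14/585·5/2 + 31/18·1 = 1/2 ✓
b·c²: (-125/117)·36/25 + 14/585·25/4 + 31/18·1 = 1/3 ✓
b·Ac: 14/585·(-65/56) + 31/18·7/62 = 1/6 ✓
b·c³: (-125/117)·216/125 + 14/585·125/8 + 31/18·1 = 1/4 ✓
b·(c∘Ac): 14/585·(-325/112) + 31/18·7/62 = 1/8 ✓
b·Ac²: 14/585·(-39/28) + 31/18·21/310 = 1/12 ✓
b·A²c: 31/18·3/124 = 1/24 ✓; 4 stages ⇒ order 4.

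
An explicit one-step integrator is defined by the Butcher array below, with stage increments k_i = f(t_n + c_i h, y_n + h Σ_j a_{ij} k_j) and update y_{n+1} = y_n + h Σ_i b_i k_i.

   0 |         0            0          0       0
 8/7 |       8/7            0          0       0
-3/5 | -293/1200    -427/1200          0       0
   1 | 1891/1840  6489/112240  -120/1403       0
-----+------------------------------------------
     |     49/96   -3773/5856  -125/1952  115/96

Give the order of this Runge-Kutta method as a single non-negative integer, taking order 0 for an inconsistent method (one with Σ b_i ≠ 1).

b = (49/96, -3773/5856, -125/1952, 115/96)
c = (0, 8/7, -3/5, 1)
Ac = (0, 0, -61/150, 27/230)
Σ b_i: 49/96·1 + (-3773/5856)·1 + (-125/1952)·1 + 115/96·1 = 1 ✓
b·c: (-3773/5856)·8/7 + (-125/1952)·(-3/5) + 115/96·1 = 1/2 ✓
b·c²: (-3773/5856)·64/49 + (-125/1952)·9/25 + 115/96·1 = 1/3 ✓
b·Ac: (-125/1952)·(-61/150) + 115/96·27/230 = 1/6 ✓
b·c³: (-3773/5856)·512/343 + (-125/1952)·(-27/125) + 115/96·1 = 1/4 ✓
b·(c∘Ac): (-125/1952)·61/250 + 115/96·27/230 = 1/8 ✓
b·Ac²: (-125/1952)·(-244/525) + 115/96·36/805 = 1/12 ✓
b·A²c: 115/96·4/115 = 1/24 ✓; 4 stages ⇒ order 4.

4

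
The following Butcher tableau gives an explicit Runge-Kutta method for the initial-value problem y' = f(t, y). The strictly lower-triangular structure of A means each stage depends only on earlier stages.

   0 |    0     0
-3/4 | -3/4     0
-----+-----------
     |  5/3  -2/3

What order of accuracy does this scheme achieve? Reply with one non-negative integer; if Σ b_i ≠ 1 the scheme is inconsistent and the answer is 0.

2

b = (5/3, -2/3)
c = (0, -3/4)
Σ b_i: 5/3·1 + (-2/3)·1 = 1 ✓
b·c: (-2/3)·(-3/4) = 1/2 ✓; 2 stages ⇒ order 2.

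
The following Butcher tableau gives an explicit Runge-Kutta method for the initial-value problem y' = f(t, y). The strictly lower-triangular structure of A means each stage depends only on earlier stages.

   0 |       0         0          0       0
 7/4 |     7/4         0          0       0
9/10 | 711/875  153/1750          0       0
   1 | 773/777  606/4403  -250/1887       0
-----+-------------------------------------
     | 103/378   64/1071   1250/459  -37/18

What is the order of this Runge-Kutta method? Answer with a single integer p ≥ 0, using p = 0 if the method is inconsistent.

4

b = (103/378, 64/1071, 1250/459, -37/18)
c = (0, 7/4, 9/10, 1)
Ac = (0, 0, 153/1000, 9/74)
Σ b_i: 103/378·1 + 64/1071·1 + 1250/459·1 + (-37/18)·1 = 1 ✓
b·c: 64/1071·7/4 + 1250/459·9/10 + (-37/18)·1 = 1/2 ✓
b·c²: 64/1071·49/16 + 1250/459·81/100 + (-37/18)·1 = 1/3 ✓
b·Ac: 1250/459·153/1000 + (-37/18)·9/74 = 1/6 ✓
b·c³: 64/1071·343/64 + 1250/459·729/1000 + (-37/18)·1 = 1/4 ✓
b·(c∘Ac): 1250/459·1377/10000 + (-37/18)·9/74 = 1/8 ✓
b·Ac²: 1250/459·1071/4000 + (-37/18)·93/296 = 1/12 ✓
b·A²c: (-37/18)·(-3/148) = 1/24 ✓; 4 stages ⇒ order 4.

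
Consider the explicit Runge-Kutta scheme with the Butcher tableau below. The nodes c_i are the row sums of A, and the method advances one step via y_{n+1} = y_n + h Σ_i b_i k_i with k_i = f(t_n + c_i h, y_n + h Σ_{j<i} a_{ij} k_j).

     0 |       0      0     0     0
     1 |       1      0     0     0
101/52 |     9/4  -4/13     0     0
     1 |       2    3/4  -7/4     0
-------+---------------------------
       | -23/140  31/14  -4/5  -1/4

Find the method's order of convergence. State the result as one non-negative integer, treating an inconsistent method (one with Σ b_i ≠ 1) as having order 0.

1

b = (-23/140, 31/14, -4/5, -1/4)
c = (0, 1, 101/52, 1)
Ac = (0, 0, -4/13, -551/208)
Σ b_i: (-23/140)·1 + 31/14·1 + (-4/5)·1 + (-1/4)·1 = 1 ✓
b·c: 31/14·1 + (-4/5)·101/52 + (-1/4)·1 = 747/1820 ≠ 1/2 ⇒ order 1.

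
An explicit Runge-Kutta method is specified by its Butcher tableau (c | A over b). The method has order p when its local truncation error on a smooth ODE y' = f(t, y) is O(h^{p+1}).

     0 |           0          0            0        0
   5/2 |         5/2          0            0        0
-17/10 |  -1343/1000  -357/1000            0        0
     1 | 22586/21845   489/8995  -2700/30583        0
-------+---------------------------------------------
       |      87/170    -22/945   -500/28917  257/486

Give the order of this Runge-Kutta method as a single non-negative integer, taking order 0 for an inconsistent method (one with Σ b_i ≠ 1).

4

b = (87/170, -22/945, -500/28917, 257/486)
c = (0, 5/2, -17/10, 1)
Ac = (0, 0, -357/400, 147/514)
Σ b_i: 87/170·1 + (-22/945)·1 + (-500/28917)·1 + 257/486·1 = 1 ✓
b·c: (-22/945)·5/2 + (-500/28917)·(-17/10) + 257/486·1 = 1/2 ✓
b·c²: (-22/945)·25/4 + (-500/28917)·289/100 + 257/486·1 = 1/3 ✓
b·Ac: (-500/28917)·(-357/400) + 257/486·147/514 = 1/6 ✓
b·c³: (-22/945)·125/8 + (-500/28917)·(-4913/1000) + 257/486·1 = 1/4 ✓
b·(c∘Ac): (-500/28917)·6069/4000 + 257/486·147/514 = 1/8 ✓
b·Ac²: (-500/28917)·(-357/160) + 257/486·87/1028 = 1/12 ✓
b·A²c: 257/486·81/1028 = 1/24 ✓; 4 stages ⇒ order 4.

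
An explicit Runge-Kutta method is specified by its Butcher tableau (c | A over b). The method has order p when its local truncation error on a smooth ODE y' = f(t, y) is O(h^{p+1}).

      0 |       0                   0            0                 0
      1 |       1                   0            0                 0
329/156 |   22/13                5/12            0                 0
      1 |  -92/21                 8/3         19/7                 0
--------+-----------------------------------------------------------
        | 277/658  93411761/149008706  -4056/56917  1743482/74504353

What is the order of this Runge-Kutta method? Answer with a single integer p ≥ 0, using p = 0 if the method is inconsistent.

b = (277/658, 93411761/149008706, -4056/56917, 1743482/74504353)
c = (0, 1, 329/156, 1)
Ac = (0, 0, 5/12, 1309/156)
Σ b_i: 277/658·1 + 93411761/149008706·1 + (-4056/56917)·1 + 1743482/74504353·1 = 1 ✓
b·c: 93411761/149008706·1 + (-4056/56917)·329/156 + 1743482/74504353·1 = 1/2 ✓
b·c²: 93411761/149008706·1 + (-4056/56917)·108241/24336 + 1743482/74504353·1 = 1/3 ✓
b·Ac: (-4056/56917)·5/12 + 1743482/74504353·1309/156 = 1/6 ✓
b·c³: 93411761/149008706·1 + (-4056/56917)·35611289/3796416 + 1743482/74504353·1 = -17/936 ≠ 1/4 ⇒ order 3.
b·(c∘Ac): (-4056/56917)·1645/1872 + 1743482/74504353·1309/156 = 44/329 ≠ 1/8
b·Ac²: (-4056/56917)·5/12 + 1743482/74504353·358693/24336 = 2703511/8576568 ≠ 1/12
b·A²c: 1743482/74504353·95/84 = 82815395/3129182826 ≠ 1/24

3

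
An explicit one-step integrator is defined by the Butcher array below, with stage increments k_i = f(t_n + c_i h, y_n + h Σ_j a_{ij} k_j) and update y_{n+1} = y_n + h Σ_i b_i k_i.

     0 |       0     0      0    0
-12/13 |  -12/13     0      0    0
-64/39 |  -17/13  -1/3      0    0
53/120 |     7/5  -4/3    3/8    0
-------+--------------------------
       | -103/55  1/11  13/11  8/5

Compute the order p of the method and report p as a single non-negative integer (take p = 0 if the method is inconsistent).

b = (-103/55, 1/11, 13/11, 8/5)
c = (0, -12/13, -64/39, 53/120)
Ac = (0, 0, 4/13, 8/13)
Σ b_i: (-103/55)·1 + 1/11·1 + 13/11·1 + 8/5·1 = 1 ✓
b·c: 1/11·(-12/13) + 13/11·(-64/39) + 8/5·53/120 = -4707/3575 ≠ 1/2 ⇒ order 1.

1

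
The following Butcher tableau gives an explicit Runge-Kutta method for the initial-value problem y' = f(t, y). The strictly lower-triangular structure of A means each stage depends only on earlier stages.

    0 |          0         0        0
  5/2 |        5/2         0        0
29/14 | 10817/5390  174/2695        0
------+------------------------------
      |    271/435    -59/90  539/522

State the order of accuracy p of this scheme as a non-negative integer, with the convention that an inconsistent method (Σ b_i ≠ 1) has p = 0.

b = (271/435, -59/90, 539/522)
c = (0, 5/2, 29/14)
Ac = (0, 0, 87/539)
Σ b_i: 271/435·1 + (-59/90)·1 + 539/522·1 = 1 ✓
b·c: (-59/90)·5/2 + 539/522·29/14 = 1/2 ✓
b·c²: (-59/90)·25/4 + 539/522·841/196 = 1/3 ✓
b·Ac: 539/522·87/539 = 1/6 ✓; 3 stages ⇒ order 3.

3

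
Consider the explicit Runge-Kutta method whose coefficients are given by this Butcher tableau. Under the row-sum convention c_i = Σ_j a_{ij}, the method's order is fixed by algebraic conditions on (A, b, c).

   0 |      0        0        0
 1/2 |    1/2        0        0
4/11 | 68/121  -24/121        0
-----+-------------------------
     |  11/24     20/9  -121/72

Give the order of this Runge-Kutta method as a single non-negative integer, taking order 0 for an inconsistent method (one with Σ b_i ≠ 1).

b = (11/24, 20/9, -121/72)
c = (0, 1/2, 4/11)
Ac = (0, 0, -12/121)
Σ b_i: 11/24·1 + 20/9·1 + (-121/72)·1 = 1 ✓
b·c: 20/9·1/2 + (-121/72)·4/11 = 1/2 ✓
b·c²: 20/9·1/4 + (-121/72)·16/121 = 1/3 ✓
b·Ac: (-121/72)·(-12/121) = 1/6 ✓; 3 stages ⇒ order 3.

3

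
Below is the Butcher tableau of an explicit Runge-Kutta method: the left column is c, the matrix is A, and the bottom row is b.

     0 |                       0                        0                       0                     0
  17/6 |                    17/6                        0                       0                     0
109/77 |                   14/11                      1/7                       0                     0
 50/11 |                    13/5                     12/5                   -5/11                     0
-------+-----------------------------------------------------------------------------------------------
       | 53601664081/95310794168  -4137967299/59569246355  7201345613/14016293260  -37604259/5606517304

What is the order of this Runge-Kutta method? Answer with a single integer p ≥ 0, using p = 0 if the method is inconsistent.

3

b = (53601664081/95310794168, -4137967299/59569246355, 7201345613/14016293260, -37604259/5606517304)
c = (0, 17/6, 109/77, 50/11)
Ac = (0, 0, 17/42, 26073/4235)
Σ b_i: 53601664081/95310794168·1 + (-4137967299/59569246355)·1 + 7201345613/14016293260·1 + (-37604259/5606517304)·1 = 1 ✓
b·c: (-4137967299/59569246355)·17/6 + 7201345613/14016293260·109/77 + (-37604259/5606517304)·50/11 = 1/2 ✓
b·c²: (-4137967299/59569246355)·289/36 + 7201345613/14016293260·11881/5929 + (-37604259/5606517304)·2500/121 = 1/3 ✓
b·Ac: 7201345613/14016293260·17/42 + (-37604259/5606517304)·26073/4235 = 1/6 ✓
b·c³: (-4137967299/59569246355)·4913/216 + 7201345613/14016293260·1295029/456533 + (-37604259/5606517304)·125000/1331 = -2923619027383/3885316491672 ≠ 1/4 ⇒ order 3.
b·(c∘Ac): 7201345613/14016293260·1853/3234 + (-37604259/5606517304)·260730/9317 = 98693990011/925075355160 ≠ 1/8
b·Ac²: 7201345613/14016293260·289/252 + (-37604259/5606517304)·17957216/978285 = 3621919718243/7770632983344 ≠ 1/12
b·A²c: (-37604259/5606517304)·(-85/462) = 13837065/11213034608 ≠ 1/24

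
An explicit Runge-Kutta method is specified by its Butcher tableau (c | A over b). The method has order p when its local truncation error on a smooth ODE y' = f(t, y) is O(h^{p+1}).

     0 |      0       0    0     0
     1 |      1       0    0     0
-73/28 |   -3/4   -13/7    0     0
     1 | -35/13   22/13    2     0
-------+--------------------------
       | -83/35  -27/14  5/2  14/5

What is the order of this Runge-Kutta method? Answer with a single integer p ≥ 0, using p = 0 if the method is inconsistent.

b = (-83/35, -27/14, 5/2, 14/5)
c = (0, 1, -73/28, 1)
Ac = (0, 0, -13/7, -641/182)
Σ b_i: (-83/35)·1 + (-27/14)·1 + 5/2·1 + 14/5·1 = 1 ✓
b·c: (-27/14)·1 + 5/2·(-73/28) + 14/5·1 = -1581/280 ≠ 1/2 ⇒ order 1.

1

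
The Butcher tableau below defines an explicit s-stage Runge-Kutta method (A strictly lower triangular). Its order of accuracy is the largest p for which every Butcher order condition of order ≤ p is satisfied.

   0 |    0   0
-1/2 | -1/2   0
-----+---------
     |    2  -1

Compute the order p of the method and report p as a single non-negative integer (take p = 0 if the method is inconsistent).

b = (2, -1)
c = (0, -1/2)
Σ b_i: 2·1 + (-1)·1 = 1 ✓
b·c: (-1)·(-1/2) = 1/2 ✓; 2 stages ⇒ order 2.

2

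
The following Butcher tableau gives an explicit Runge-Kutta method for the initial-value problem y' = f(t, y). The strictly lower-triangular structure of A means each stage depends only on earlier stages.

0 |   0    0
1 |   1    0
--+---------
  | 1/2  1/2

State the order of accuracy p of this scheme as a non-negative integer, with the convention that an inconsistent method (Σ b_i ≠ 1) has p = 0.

b = (1/2, 1/2)
c = (0, 1)
Σ b_i: 1/2·1 + 1/2·1 = 1 ✓
b·c: 1/2·1 = 1/2 ✓; 2 stages ⇒ order 2.

2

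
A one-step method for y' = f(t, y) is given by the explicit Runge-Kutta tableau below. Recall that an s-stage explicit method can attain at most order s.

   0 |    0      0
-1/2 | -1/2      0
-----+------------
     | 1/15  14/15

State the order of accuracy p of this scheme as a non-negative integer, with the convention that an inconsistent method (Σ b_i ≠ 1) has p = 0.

1

b = (1/15, 14/15)
c = (0, -1/2)
Σ b_i: 1/15·1 + 14/15·1 = 1 ✓
b·c: 14/15·(-1/2) = -7/15 ≠ 1/2 ⇒ order 1.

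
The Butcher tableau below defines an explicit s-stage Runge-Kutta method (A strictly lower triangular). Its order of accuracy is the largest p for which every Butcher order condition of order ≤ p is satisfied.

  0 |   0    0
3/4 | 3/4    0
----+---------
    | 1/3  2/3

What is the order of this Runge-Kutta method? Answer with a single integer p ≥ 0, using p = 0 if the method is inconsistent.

2

b = (1/3, 2/3)
c = (0, 3/4)
Σ b_i: 1/3·1 + 2/3·1 = 1 ✓
b·c: 2/3·3/4 = 1/2 ✓; 2 stages ⇒ order 2.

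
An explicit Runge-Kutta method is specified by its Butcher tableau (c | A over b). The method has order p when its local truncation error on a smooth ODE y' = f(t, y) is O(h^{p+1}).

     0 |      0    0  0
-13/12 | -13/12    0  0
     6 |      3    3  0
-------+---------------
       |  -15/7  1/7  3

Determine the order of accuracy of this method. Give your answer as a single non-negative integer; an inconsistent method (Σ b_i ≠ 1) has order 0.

1

b = (-15/7, 1/7, 3)
c = (0, -13/12, 6)
Ac = (0, 0, -13/4)
Σ b_i: (-15/7)·1 + 1/7·1 + 3·1 = 1 ✓
b·c: 1/7·(-13/12) + 3·6 = 1499/84 ≠ 1/2 ⇒ order 1.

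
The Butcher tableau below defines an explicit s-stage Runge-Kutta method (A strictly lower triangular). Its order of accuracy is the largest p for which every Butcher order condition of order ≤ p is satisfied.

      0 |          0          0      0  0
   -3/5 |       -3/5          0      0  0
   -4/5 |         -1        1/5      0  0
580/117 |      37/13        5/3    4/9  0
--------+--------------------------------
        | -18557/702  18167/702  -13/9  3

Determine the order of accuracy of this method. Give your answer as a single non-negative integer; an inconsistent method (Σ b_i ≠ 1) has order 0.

2

b = (-18557/702, 18167/702, -13/9, 3)
c = (0, -3/5, -4/5, 580/117)
Ac = (0, 0, -3/25, -61/45)
Σ b_i: (-18557/702)·1 + 18167/702·1 + (-13/9)·1 + 3·1 = 1 ✓
b·c: 18167/702·(-3/5) + (-13/9)·(-4/5) + 3·580/117 = 1/2 ✓
b·c²: 18167/702·9/25 + (-13/9)·16/25 + 3·336400/13689 = 18734627/228150 ≠ 1/3 ⇒ order 2.
b·Ac: (-13/9)·(-3/25) + 3·(-61/45) = -292/75 ≠ 1/6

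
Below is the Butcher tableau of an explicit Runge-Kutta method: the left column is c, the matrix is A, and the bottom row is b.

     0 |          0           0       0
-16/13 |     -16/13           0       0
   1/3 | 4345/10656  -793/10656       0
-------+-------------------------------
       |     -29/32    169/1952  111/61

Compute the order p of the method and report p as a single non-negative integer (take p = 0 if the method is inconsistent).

3

b = (-29/32, 169/1952, 111/61)
c = (0, -16/13, 1/3)
Ac = (0, 0, 61/666)
Σ b_i: (-29/32)·1 + 169/1952·1 + 111/61·1 = 1 ✓
b·c: 169/1952·(-16/13) + 111/61·1/3 = 1/2 ✓
b·c²: 169/1952·256/169 + 111/61·1/9 = 1/3 ✓
b·Ac: 111/61·61/666 = 1/6 ✓; 3 stages ⇒ order 3.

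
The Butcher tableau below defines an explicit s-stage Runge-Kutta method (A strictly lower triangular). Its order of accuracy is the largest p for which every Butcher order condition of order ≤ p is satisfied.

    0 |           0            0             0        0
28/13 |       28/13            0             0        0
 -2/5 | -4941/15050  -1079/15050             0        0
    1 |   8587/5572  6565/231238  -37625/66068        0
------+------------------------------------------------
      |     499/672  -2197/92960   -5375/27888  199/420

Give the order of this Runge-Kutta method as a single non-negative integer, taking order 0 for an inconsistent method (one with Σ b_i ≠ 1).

4

b = (499/672, -2197/92960, -5375/27888, 199/420)
c = (0, 28/13, -2/5, 1)
Ac = (0, 0, -166/1075, 115/398)
Σ b_i: 499/672·1 + (-2197/92960)·1 + (-5375/27888)·1 + 199/420·1 = 1 ✓
b·c: (-2197/92960)·28/13 + (-5375/27888)·(-2/5) + 199/420·1 = 1/2 ✓
b·c²: (-2197/92960)·784/169 + (-5375/27888)·4/25 + 199/420·1 = 1/3 ✓
b·Ac: (-5375/27888)·(-166/1075) + 199/420·115/398 = 1/6 ✓
b·c³: (-2197/92960)·21952/2197 + (-5375/27888)·(-8/125) + 199/420·1 = 1/4 ✓
b·(c∘Ac): (-5375/27888)·332/5375 + 199/420·115/398 = 1/8 ✓
b·Ac²: (-5375/27888)·(-4648/13975) + 199/420·105/2587 = 1/12 ✓
b·A²c: 199/420·35/398 = 1/24 ✓; 4 stages ⇒ order 4.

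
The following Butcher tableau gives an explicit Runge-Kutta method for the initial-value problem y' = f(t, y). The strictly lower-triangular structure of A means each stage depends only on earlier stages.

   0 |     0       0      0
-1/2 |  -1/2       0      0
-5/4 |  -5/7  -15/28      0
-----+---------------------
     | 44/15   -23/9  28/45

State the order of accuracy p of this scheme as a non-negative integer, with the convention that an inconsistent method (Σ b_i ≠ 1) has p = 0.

b = (44/15, -23/9, 28/45)
c = (0, -1/2, -5/4)
Ac = (0, 0, 15/56)
Σ b_i: 44/15·1 + (-23/9)·1 + 28/45·1 = 1 ✓
b·c: (-23/9)·(-1/2) + 28/45·(-5/4) = 1/2 ✓
b·c²: (-23/9)·1/4 + 28/45·25/16 = 1/3 ✓
b·Ac: 28/45·15/56 = 1/6 ✓; 3 stages ⇒ order 3.

3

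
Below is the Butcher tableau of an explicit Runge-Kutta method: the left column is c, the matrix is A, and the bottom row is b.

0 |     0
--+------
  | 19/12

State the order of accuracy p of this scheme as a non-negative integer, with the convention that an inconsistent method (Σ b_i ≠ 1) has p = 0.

0

b = (19/12)
c = (0)
Σ b_i: 19/12·1 = 19/12 ≠ 1 ⇒ order 0.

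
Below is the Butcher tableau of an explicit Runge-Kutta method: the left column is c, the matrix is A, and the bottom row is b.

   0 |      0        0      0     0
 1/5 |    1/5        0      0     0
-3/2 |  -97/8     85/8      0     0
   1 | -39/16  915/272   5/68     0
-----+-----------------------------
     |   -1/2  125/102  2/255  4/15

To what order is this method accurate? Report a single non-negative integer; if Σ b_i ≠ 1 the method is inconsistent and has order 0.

4

b = (-1/2, 125/102, 2/255, 4/15)
c = (0, 1/5, -3/2, 1)
Ac = (0, 0, 17/8, 9/16)
Σ b_i: (-1/2)·1 + 125/102·1 + 2/255·1 + 4/15·1 = 1 ✓
b·c: 125/102·1/5 + 2/255·(-3/2) + 4/15·1 = 1/2 ✓
b·c²: 125/102·1/25 + 2/255·9/4 + 4/15·1 = 1/3 ✓
b·Ac: 2/255·17/8 + 4/15·9/16 = 1/6 ✓
b·c³: 125/102·1/125 + 2/255·(-27/8) + 4/15·1 = 1/4 ✓
b·(c∘Ac): 2/255·(-51/16) + 4/15·9/16 = 1/8 ✓
b·Ac²: 2/255·17/40 + 4/15·3/10 = 1/12 ✓
b·A²c: 4/15·5/32 = 1/24 ✓; 4 stages ⇒ order 4.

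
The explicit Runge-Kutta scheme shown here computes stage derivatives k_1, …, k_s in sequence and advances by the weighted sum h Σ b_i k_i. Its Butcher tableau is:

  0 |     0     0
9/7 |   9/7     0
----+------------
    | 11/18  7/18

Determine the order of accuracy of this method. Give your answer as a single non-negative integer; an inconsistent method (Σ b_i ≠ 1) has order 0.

b = (11/18, 7/18)
c = (0, 9/7)
Σ b_i: 11/18·1 + 7/18·1 = 1 ✓
b·c: 7/18·9/7 = 1/2 ✓; 2 stages ⇒ order 2.

2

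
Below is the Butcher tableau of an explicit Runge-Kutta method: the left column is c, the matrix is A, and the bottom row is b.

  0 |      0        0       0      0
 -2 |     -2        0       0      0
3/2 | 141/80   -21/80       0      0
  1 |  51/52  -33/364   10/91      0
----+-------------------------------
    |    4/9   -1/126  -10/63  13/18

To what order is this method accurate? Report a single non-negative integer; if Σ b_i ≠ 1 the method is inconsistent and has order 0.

4

b = (4/9, -1/126, -10/63, 13/18)
c = (0, -2, 3/2, 1)
Ac = (0, 0, 21/40, 9/26)
Σ b_i: 4/9·1 + (-1/126)·1 + (-10/63)·1 + 13/18·1 = 1 ✓
b·c: (-1/126)·(-2) + (-10/63)·3/2 + 13/18·1 = 1/2 ✓
b·c²: (-1/126)·4 + (-10/63)·9/4 + 13/18·1 = 1/3 ✓
b·Ac: (-10/63)·21/40 + 13/18·9/26 = 1/6 ✓
b·c³: (-1/126)·(-8) + (-10/63)·27/8 + 13/18·1 = 1/4 ✓
b·(c∘Ac): (-10/63)·63/80 + 13/18·9/26 = 1/8 ✓
b·Ac²: (-10/63)·(-21/20) + 13/18·(-3/26) = 1/12 ✓
b·A²c: 13/18·3/52 = 1/24 ✓; 4 stages ⇒ order 4.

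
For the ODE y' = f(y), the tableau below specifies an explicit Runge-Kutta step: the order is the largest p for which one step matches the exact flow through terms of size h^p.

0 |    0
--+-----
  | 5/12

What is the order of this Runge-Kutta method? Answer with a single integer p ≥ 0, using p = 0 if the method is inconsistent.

b = (5/12)
c = (0)
Σ b_i: 5/12·1 = 5/12 ≠ 1 ⇒ order 0.

0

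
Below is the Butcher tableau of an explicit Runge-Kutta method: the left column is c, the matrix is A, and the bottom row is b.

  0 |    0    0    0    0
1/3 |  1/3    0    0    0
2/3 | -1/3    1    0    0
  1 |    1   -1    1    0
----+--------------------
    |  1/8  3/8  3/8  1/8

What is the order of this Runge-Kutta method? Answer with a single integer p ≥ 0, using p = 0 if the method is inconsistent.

b = (1/8, 3/8, 3/8, 1/8)
c = (0, 1/3, 2/3, 1)
Ac = (0, 0, 1/3, 1/3)
Σ b_i: 1/8·1 + 3/8·1 + 3/8·1 + 1/8·1 = 1 ✓
b·c: 3/8·1/3 + 3/8·2/3 + 1/8·1 = 1/2 ✓
b·c²: 3/8·1/9 + 3/8·4/9 + 1/8·1 = 1/3 ✓
b·Ac: 3/8·1/3 + 1/8·1/3 = 1/6 ✓
b·c³: 3/8·1/27 + 3/8·8/27 + 1/8·1 = 1/4 ✓
b·(c∘Ac): 3/8·2/9 + 1/8·1/3 = 1/8 ✓
b·Ac²: 3/8·1/9 + 1/8·1/3 = 1/12 ✓
b·A²c: 1/8·1/3 = 1/24 ✓; 4 stages ⇒ order 4.

4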